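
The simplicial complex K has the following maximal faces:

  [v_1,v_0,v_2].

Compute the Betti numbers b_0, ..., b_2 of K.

b_0 = 1, b_1 = 0, b_2 = 0.

Take the total order v_0 < v_1 < v_2 on the vertex set. Then K (dimension 2) consists of the simplices:

  0-simplices (3): [v_0], [v_1], [v_2]
  1-simplices (3): [v_0,v_1], [v_0,v_2], [v_1,v_2]
  2-simplices (1): [v_0,v_1,v_2]

Hence C_0 ≅ Z^3, C_1 ≅ Z^3, C_2 ≅ Z^1.

Boundary ∂_1: C_1 → C_0 is given by ∂[p,q] = [q] − [p]. For instance
  ∂[v_0,v_2] = [v_2] − [v_0].
The 3×3 boundary matrix has rank 2 and Smith normal form diag(1,1).

∂_2: C_2 → C_1 maps a triangle to the signed sum of its edges. For instance
  ∂[v_0,v_1,v_2] = [v_1,v_2] − [v_0,v_2] + [v_0,v_1].
The resulting 3×1 matrix has rank 1, and its Smith normal form has invariant factors (1).

Reading off H_k = ker ∂_k / im ∂_{k+1}:

  H_0: rank C_0 − rank ∂_1 = 3 − 2 = 1, and the invariant factors of ∂_1 are all 1, so H_0 ≅ Z.
  H_1: rank ker ∂_1 − rank ∂_2 = (3 − 2) − 1 = 0, and the invariant factors of ∂_2 are all 1, so H_1 ≅ 0.
  H_2: rank ker ∂_2 − rank ∂_3 = (1 − 1) − 0 = 0, and there is no ∂_3, so H_2 ≅ 0.

As a check, the Euler characteristic is 3 − 3 + 1 = 1, which agrees with 1 − 0 + 0 = 1.

Hence the Betti numbers are b_0 = 1, b_1 = 0, b_2 = 0.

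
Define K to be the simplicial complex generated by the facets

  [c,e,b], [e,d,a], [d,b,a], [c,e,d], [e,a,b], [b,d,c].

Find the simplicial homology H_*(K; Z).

H_0 = Z,  H_1 = 0,  H_2 = Z.

Fix the vertex order a < b < c < d < e and write every simplex with vertices in increasing order. Then dim K = 2 and the simplices of K are:

  0-simplices (5): a, b, c, d, e
  1-simplices (9): ab, ad, ae, bc, bd, be, cd, ce, de
  2-simplices (6): abd, abe, ade, bcd, bce, cde

Hence C_0 ≅ Z^5, C_1 ≅ Z^9, C_2 ≅ Z^6.

The boundary map ∂_1: C_1 → C_0 sends each edge [p,q] (with p < q) to q − p. For instance
  ∂be = e − b.
This gives a 5×9 integer matrix of rank 4; reducing to Smith normal form yields diagonal entries (1,1,1,1).

∂_2: C_2 → C_1 acts by ∂[p,q,r] = [q,r] − [p,r] + [p,q]. For instance
  ∂abe = be − ae + ab,
  ∂bce = ce − be + bc.
As a 9×6 matrix over Z this has rank 5, with invariant factors (1,1,1,1,1).

Computing H_k = (kernel of ∂_k) / (image of ∂_{k+1}):

  H_0: rank C_0 − rank ∂_1 = 5 − 4 = 1, and the invariant factors of ∂_1 are all 1, so H_0 = Z.
  H_1: rank ker ∂_1 − rank ∂_2 = (9 − 4) − 5 = 0, and the invariant factors of ∂_2 are all 1, so H_1 = 0.
  H_2: rank ker ∂_2 − rank ∂_3 = (6 − 5) − 0 = 1, and there is no ∂_3, so H_2 = Z.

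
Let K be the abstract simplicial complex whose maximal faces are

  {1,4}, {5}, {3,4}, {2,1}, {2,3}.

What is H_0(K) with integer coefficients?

Take the total order 1 < 2 < 3 < 4 < 5 on the vertex set. Then K (dimension 1) consists of the simplices:

  0-simplices (5): [1], [2], [3], [4], [5]
  1-simplices (4): [1,2], [1,4], [2,3], [3,4]

giving chain groups C_0 ≅ Z^5, C_1 ≅ Z^4.

The boundary map ∂_1: C_1 → C_0 is given by ∂[p,q] = [q] − [p].
The resulting 5×4 matrix has rank 3, and its Smith normal form has invariant factors (1,1,1).

Now H_k = ker ∂_k / im ∂_{k+1}, so:

  H_0: rank C_0 − rank ∂_1 = 5 − 3 = 2, and the invariant factors of ∂_1 are all 1, so H_0 ≅ Z^2.

H_0 = Z^2.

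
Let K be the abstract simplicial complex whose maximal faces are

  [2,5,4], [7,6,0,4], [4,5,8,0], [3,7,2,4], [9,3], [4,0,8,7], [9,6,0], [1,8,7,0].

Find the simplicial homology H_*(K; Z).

H_0 ≅ Z,  H_1 ≅ Z,  H_2 = 0,  H_3 = 0.

Take the total order 0 < 1 < 2 < 3 < 4 < 5 < 6 < 7 < 8 < 9 on the vertex set. Then K (dimension 3) consists of the simplices:

  0-simplices (10): [0], [1], [2], [3], [4], [5], [6], [7], [8], [9]
  1-simplices (24): (24 of them)
  2-simplices (19): (19 of them)
  3-simplices (5): [0,1,7,8], [0,4,5,8], [0,4,6,7], [0,4,7,8], [2,3,4,7]

giving chain groups C_0 ≅ Z^10, C_1 ≅ Z^24, C_2 ≅ Z^19, C_3 ≅ Z^5.

Boundary ∂_1: C_1 → C_0 maps an edge to its endpoints' difference, ∂[p,q] = q − p. For instance
  ∂[4,7] = [7] − [4].
This gives a 10×24 integer matrix of rank 9; reducing to Smith normal form yields diagonal entries (1,1,1,1,1,1,1,1,1).

∂_2: C_2 → C_1 maps a triangle to the signed sum of its edges. For instance
  ∂[2,3,7] = [3,7] − [2,7] + [2,3],
  ∂[0,1,7] = [1,7] − [0,7] + [0,1].
The 24×19 boundary matrix has rank 14 and Smith normal form diag(1,1,1,1,1,1,1,1,1,1,1,1,1,1).

∂_3: C_3 → C_2 sends each 3-simplex σ to the alternating sum Σ_i (−1)^i (σ with its i-th vertex removed). For instance
  ∂[0,4,7,8] = [4,7,8] − [0,7,8] + [0,4,8] − [0,4,7],
  ∂[0,1,7,8] = [1,7,8] − [0,7,8] + [0,1,8] − [0,1,7].
The 19×5 boundary matrix has rank 5 and Smith normal form diag(1,1,1,1,1).

Computing H_k = (kernel of ∂_k) / (image of ∂_{k+1}):

  H_0: rank C_0 − rank ∂_1 = 10 − 9 = 1, and the invariant factors of ∂_1 are all 1, so H_0 ≅ Z.
  H_1: rank ker ∂_1 − rank ∂_2 = (24 − 9) − 14 = 1, and the invariant factors of ∂_2 are all 1, so H_1 ≅ Z.
  H_2: rank ker ∂_2 − rank ∂_3 = (19 − 14) − 5 = 0, and the invariant factors of ∂_3 are all 1, so H_2 ≅ 0.
  H_3: rank ker ∂_3 − rank ∂_4 = (5 − 5) − 0 = 0, and there is no ∂_4, so H_3 ≅ 0.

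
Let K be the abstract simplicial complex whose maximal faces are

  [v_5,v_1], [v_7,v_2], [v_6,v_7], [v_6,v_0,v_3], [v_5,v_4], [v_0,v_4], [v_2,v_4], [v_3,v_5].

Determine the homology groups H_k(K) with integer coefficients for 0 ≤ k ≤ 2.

Fix the vertex order v_0 < v_1 < v_2 < v_3 < v_4 < v_5 < v_6 < v_7 and write every simplex with vertices in increasing order. Then dim K = 2 and the simplices of K are:

  0-simplices (8): [v_0], [v_1], [v_2], [v_3], [v_4], [v_5], [v_6], [v_7]
  1-simplices (10): [v_0,v_3], [v_0,v_4], [v_0,v_6], [v_1,v_5], [v_2,v_4], [v_2,v_7], [v_3,v_5], [v_3,v_6], [v_4,v_5], [v_6,v_7]
  2-simplices (1): [v_0,v_3,v_6]

Hence C_0 ≅ Z^8, C_1 ≅ Z^10, C_2 ≅ Z^1.

The boundary map ∂_1: C_1 → C_0 sends each edge [p,q] (with p < q) to q − p. For instance
  ∂[v_0,v_6] = [v_6] − [v_0].
The 8×10 boundary matrix has rank 7 and Smith normal form diag(1,1,1,1,1,1,1).

∂_2: C_2 → C_1 maps a triangle to the signed sum of its edges. For instance
  ∂[v_0,v_3,v_6] = [v_3,v_6] − [v_0,v_6] + [v_0,v_3].
This gives a 10×1 integer matrix of rank 1; reducing to Smith normal form yields diagonal entries (1).

Reading off H_k = ker ∂_k / im ∂_{k+1}:

  H_0: rank C_0 − rank ∂_1 = 8 − 7 = 1, and the invariant factors of ∂_1 are all 1, so H_0 ≅ Z.
  H_1: rank ker ∂_1 − rank ∂_2 = (10 − 7) − 1 = 2, and the invariant factors of ∂_2 are all 1, so H_1 ≅ Z^2.
  H_2: rank ker ∂_2 − rank ∂_3 = (1 − 1) − 0 = 0, and there is no ∂_3, so H_2 ≅ 0.

As a check, the Euler characteristic is 8 − 10 + 1 = -1, which agrees with 1 − 2 + 0 = -1.

H_0 ≅ Z,  H_1 ≅ Z^2,  H_2 = 0.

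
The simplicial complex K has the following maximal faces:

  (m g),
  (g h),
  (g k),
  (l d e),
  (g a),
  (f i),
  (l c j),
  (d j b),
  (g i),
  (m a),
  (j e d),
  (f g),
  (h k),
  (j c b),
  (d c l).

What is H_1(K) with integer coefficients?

H_1 = Z^4.

Order the vertices as a < b < c < d < e < f < g < h < i < j < k < l < m. Listing each simplex with vertices in this order, K has dimension 2 with simplices:

  0-simplices (13): a, b, c, d, e, f, g, h, i, j, k, l, m
  1-simplices (21): ag, am, bc, bd, bj, cd, cj, cl, de, dj, dl, ej, el, fg, fi, gh, gi, gk, gm, hk, jl
  2-simplices (6): bcj, bdj, cdl, cjl, dej, del

giving chain groups C_0 ≅ Z^13, C_1 ≅ Z^21, C_2 ≅ Z^6.

∂_1: C_1 → C_0 is given by ∂[p,q] = [q] − [p].
This gives a 13×21 integer matrix of rank 11; reducing to Smith normal form yields diagonal entries (1,1,1,1,1,1,1,1,1,1,1).

Boundary ∂_2: C_2 → C_1 sends each 2-simplex [p,q,r] to [q,r] − [p,r] + [p,q]. For instance
  ∂dej = ej − dj + de,
  ∂del = el − dl + de.
The 21×6 boundary matrix has rank 6 and Smith normal form diag(1,1,1,1,1,1).

Reading off H_k = ker ∂_k / im ∂_{k+1}:

  H_1: rank ker ∂_1 − rank ∂_2 = (21 − 11) − 6 = 4, and the invariant factors of ∂_2 are all 1, so H_1 ≅ Z^4.

(K is a triangulation of the disjoint union of the cylinder S^1 x I and a wedge of 3 circles.)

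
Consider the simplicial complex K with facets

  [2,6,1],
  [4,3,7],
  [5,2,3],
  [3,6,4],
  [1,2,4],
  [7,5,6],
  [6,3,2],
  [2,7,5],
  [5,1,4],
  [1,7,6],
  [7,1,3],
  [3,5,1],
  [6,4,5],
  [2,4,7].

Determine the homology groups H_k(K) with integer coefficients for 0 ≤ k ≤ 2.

H_0 = Z,  H_1 = Z^2,  H_2 = Z.

We work with the vertex ordering 1 < 2 < 3 < 4 < 5 < 6 < 7. The simplices of K, each written with vertices in increasing order, are:

  0-simplices (7): [1], [2], [3], [4], [5], [6], [7]
  1-simplices (21): [1,2], [1,3], [1,4], [1,5], [1,6], [1,7], [2,3], [2,4], [2,5], [2,6], [2,7], [3,4], [3,5], [3,6], [3,7], [4,5], [4,6], [4,7], [5,6], [5,7], [6,7]
  2-simplices (14): [1,2,4], [1,2,6], [1,3,5], [1,3,7], [1,4,5], [1,6,7], [2,3,5], [2,3,6], [2,4,7], [2,5,7], [3,4,6], [3,4,7], [4,5,6], [5,6,7]

so the chain groups are C_0 ≅ Z^7, C_1 ≅ Z^21, C_2 ≅ Z^14.

Boundary ∂_1: C_1 → C_0 maps an edge to its endpoints' difference, ∂[p,q] = q − p. For instance
  ∂[3,7] = [7] − [3].
The 7×21 boundary matrix has rank 6 and Smith normal form diag(1,1,1,1,1,1).

Boundary ∂_2: C_2 → C_1 maps a triangle to the signed sum of its edges. For instance
  ∂[1,3,7] = [3,7] − [1,7] + [1,3],
  ∂[2,3,5] = [3,5] − [2,5] + [2,3].
The 21×14 boundary matrix has rank 13 and Smith normal form diag(1,1,1,1,1,1,1,1,1,1,1,1,1).

From H_k ≅ ker(∂_k) / im(∂_{k+1}) we obtain:

  H_0: rank C_0 − rank ∂_1 = 7 − 6 = 1, and the invariant factors of ∂_1 are all 1, so H_0 = Z.
  H_1: rank ker ∂_1 − rank ∂_2 = (21 − 6) − 13 = 2, and the invariant factors of ∂_2 are all 1, so H_1 = Z^2.
  H_2: rank ker ∂_2 − rank ∂_3 = (14 − 13) − 0 = 1, and there is no ∂_3, so H_2 = Z.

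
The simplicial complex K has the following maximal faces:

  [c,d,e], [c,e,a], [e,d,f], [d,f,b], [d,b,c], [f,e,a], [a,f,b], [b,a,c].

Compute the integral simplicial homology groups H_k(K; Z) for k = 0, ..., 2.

H_0 = Z,  H_1 = 0,  H_2 = Z.

We work with the vertex ordering a < b < c < d < e < f. The simplices of K, each written with vertices in increasing order, are:

  0-simplices (6): a, b, c, d, e, f
  1-simplices (12): ab, ac, ae, af, bc, bd, bf, cd, ce, de, df, ef
  2-simplices (8): abc, abf, ace, aef, bcd, bdf, cde, def

giving chain groups C_0 ≅ Z^6, C_1 ≅ Z^12, C_2 ≅ Z^8.

The boundary map ∂_1: C_1 → C_0 sends each edge [p,q] (with p < q) to q − p.
The resulting 6×12 matrix has rank 5, and its Smith normal form has invariant factors (1,1,1,1,1).

∂_2: C_2 → C_1 maps a triangle to the signed sum of its edges. For instance
  ∂abc = bc − ac + ab,
  ∂ace = ce − ae + ac.
The 12×8 boundary matrix has rank 7 and Smith normal form diag(1,1,1,1,1,1,1).

Now H_k = ker ∂_k / im ∂_{k+1}, so:

  H_0: rank C_0 − rank ∂_1 = 6 − 5 = 1, and the invariant factors of ∂_1 are all 1, so H_0 = Z.
  H_1: rank ker ∂_1 − rank ∂_2 = (12 − 5) − 7 = 0, and the invariant factors of ∂_2 are all 1, so H_1 = 0.
  H_2: rank ker ∂_2 − rank ∂_3 = (8 − 7) − 0 = 1, and there is no ∂_3, so H_2 = Z.

As a check, the Euler characteristic is 6 − 12 + 8 = 2, which agrees with 1 − 0 + 1 = 2.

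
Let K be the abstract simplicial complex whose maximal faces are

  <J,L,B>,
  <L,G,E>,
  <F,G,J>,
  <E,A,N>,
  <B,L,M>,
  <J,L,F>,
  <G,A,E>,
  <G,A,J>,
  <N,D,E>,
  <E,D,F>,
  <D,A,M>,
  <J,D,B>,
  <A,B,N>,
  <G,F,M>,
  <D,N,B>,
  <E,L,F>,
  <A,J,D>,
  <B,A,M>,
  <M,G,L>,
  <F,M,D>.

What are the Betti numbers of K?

b_0 = 1, b_1 = 1, b_2 = 0.

Take the total order A < B < D < E < F < G < J < L < M < N on the vertex set. Then K (dimension 2) consists of the simplices:

  0-simplices (10): A, B, D, E, F, G, J, L, M, N
  1-simplices (30): AB, AD, AE, AG, AJ, AM, AN, BD, BJ, BL, BM, BN, DE, DF, DJ, DM, DN, EF, EG, EL, EN, FG, FJ, FL, FM, GJ, GL, GM, JL, LM
  2-simplices (20): ABM, ABN, ADJ, ADM, AEG, AEN, AGJ, BDJ, BDN, BJL, BLM, DEF, DEN, DFM, EFL, EGL, FGJ, FGM, FJL, GLM

giving chain groups C_0 ≅ Z^10, C_1 ≅ Z^30, C_2 ≅ Z^20.

The boundary map ∂_1: C_1 → C_0 sends each edge [p,q] (with p < q) to q − p. For instance
  ∂AB = B − A.
The resulting 10×30 matrix has rank 9, and its Smith normal form has invariant factors (1,1,1,1,1,1,1,1,1).

Boundary ∂_2: C_2 → C_1 sends each 2-simplex [p,q,r] to [q,r] − [p,r] + [p,q]. For instance
  ∂GLM = LM − GM + GL,
  ∂BDJ = DJ − BJ + BD.
As a 30×20 matrix over Z this has rank 20, with invariant factors (1,1,1,1,1,1,1,1,1,1,1,1,1,1,1,1,1,1,1,2).

Reading off H_k = ker ∂_k / im ∂_{k+1}:

  H_0: rank C_0 − rank ∂_1 = 10 − 9 = 1, and the invariant factors of ∂_1 are all 1, so H_0 ≅ Z.
  H_1: rank ker ∂_1 − rank ∂_2 = (30 − 9) − 20 = 1, and ∂_2 has invariant factor 2 > 1, so H_1 ≅ Z ⊕ Z/2Z.
  H_2: rank ker ∂_2 − rank ∂_3 = (20 − 20) − 0 = 0, and there is no ∂_3, so H_2 ≅ 0.

(K is a triangulation of the Klein bottle.)

Hence the Betti numbers are b_0 = 1, b_1 = 1, b_2 = 0.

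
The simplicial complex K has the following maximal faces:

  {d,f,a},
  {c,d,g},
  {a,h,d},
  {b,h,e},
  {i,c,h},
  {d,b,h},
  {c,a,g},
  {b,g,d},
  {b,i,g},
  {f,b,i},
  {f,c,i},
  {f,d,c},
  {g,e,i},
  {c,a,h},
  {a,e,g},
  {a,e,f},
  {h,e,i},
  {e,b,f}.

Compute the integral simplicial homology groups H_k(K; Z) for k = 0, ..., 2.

H_0 ≅ Z,  H_1 ≅ Z ⊕ Z_2,  H_2 = 0.

Order the vertices as a < b < c < d < e < f < g < h < i. Listing each simplex with vertices in this order, K has dimension 2 with simplices:

  0-simplices (9): a, b, c, d, e, f, g, h, i
  1-simplices (27): ac, ad, ae, af, ag, ah, bd, be, bf, bg, bh, bi, cd, cf, cg, ch, ci, df, dg, dh, ef, eg, eh, ei, fi, gi, hi
  2-simplices (18): acg, ach, adf, adh, aef, aeg, bdg, bdh, bef, beh, bfi, bgi, cdf, cdg, cfi, chi, egi, ehi

giving chain groups C_0 ≅ Z^9, C_1 ≅ Z^27, C_2 ≅ Z^18.

∂_1: C_1 → C_0 sends each edge [p,q] (with p < q) to q − p. For instance
  ∂ci = i − c.
The resulting 9×27 matrix has rank 8, and its Smith normal form has invariant factors (1,1,1,1,1,1,1,1).

Boundary ∂_2: C_2 → C_1 maps a triangle to the signed sum of its edges. For instance
  ∂ach = ch − ah + ac,
  ∂bfi = fi − bi + bf.
The resulting 27×18 matrix has rank 18, and its Smith normal form has invariant factors (1,1,1,1,1,1,1,1,1,1,1,1,1,1,1,1,1,2).

Reading off H_k = ker ∂_k / im ∂_{k+1}:

  H_0: rank C_0 − rank ∂_1 = 9 − 8 = 1, and the invariant factors of ∂_1 are all 1, so H_0 ≅ Z.
  H_1: rank ker ∂_1 − rank ∂_2 = (27 − 8) − 18 = 1, and ∂_2 has invariant factor 2 > 1, so H_1 ≅ Z ⊕ Z_2.
  H_2: rank ker ∂_2 − rank ∂_3 = (18 − 18) − 0 = 0, and there is no ∂_3, so H_2 ≅ 0.

As a check, the Euler characteristic is 9 − 27 + 18 = 0, which agrees with 1 − 1 + 0 = 0.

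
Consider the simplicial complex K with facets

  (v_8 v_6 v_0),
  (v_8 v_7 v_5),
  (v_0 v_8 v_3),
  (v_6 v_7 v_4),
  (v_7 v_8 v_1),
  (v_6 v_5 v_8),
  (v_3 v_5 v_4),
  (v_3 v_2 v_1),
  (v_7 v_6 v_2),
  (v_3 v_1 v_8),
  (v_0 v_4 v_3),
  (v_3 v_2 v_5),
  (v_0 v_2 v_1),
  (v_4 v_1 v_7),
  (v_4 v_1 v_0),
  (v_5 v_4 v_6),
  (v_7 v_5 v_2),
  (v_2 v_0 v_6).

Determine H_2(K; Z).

We work with the vertex ordering v_0 < v_1 < v_2 < v_3 < v_4 < v_5 < v_6 < v_7 < v_8. The simplices of K, each written with vertices in increasing order, are:

  0-simplices (9): [v_0], [v_1], [v_2], [v_3], [v_4], [v_5], [v_6], [v_7], [v_8]
  1-simplices (27): (27 of them)
  2-simplices (18): (18 of them)

Hence C_0 ≅ Z^9, C_1 ≅ Z^27, C_2 ≅ Z^18.

∂_1: C_1 → C_0 maps an edge to its endpoints' difference, ∂[p,q] = q − p.
This gives a 9×27 integer matrix of rank 8; reducing to Smith normal form yields diagonal entries (1,1,1,1,1,1,1,1).

Boundary ∂_2: C_2 → C_1 maps a triangle to the signed sum of its edges. For instance
  ∂[v_0,v_3,v_4] = [v_3,v_4] − [v_0,v_4] + [v_0,v_3],
  ∂[v_1,v_2,v_3] = [v_2,v_3] − [v_1,v_3] + [v_1,v_2].
The resulting 27×18 matrix has rank 18, and its Smith normal form has invariant factors (1,1,1,1,1,1,1,1,1,1,1,1,1,1,1,1,1,2).

Now H_k = ker ∂_k / im ∂_{k+1}, so:

  H_2: rank ker ∂_2 − rank ∂_3 = (18 − 18) − 0 = 0, and there is no ∂_3, so H_2 ≅ 0.

H_2 = 0.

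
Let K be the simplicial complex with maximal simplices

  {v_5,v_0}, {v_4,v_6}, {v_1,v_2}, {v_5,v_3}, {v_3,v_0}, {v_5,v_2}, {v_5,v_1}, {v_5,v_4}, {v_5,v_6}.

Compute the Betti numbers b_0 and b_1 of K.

Order the vertices as v_0 < v_1 < v_2 < v_3 < v_4 < v_5 < v_6. Listing each simplex with vertices in this order, K has dimension 1 with simplices:

  0-simplices (7): [v_0], [v_1], [v_2], [v_3], [v_4], [v_5], [v_6]
  1-simplices (9): [v_0,v_3], [v_0,v_5], [v_1,v_2], [v_1,v_5], [v_2,v_5], [v_3,v_5], [v_4,v_5], [v_4,v_6], [v_5,v_6]

giving chain groups C_0 ≅ Z^7, C_1 ≅ Z^9.

The boundary map ∂_1: C_1 → C_0 is given by ∂[p,q] = [q] − [p]. For instance
  ∂[v_1,v_2] = [v_2] − [v_1].
The 7×9 boundary matrix has rank 6 and Smith normal form diag(1,1,1,1,1,1).

Reading off H_k = ker ∂_k / im ∂_{k+1}:

  H_0: rank C_0 − rank ∂_1 = 7 − 6 = 1, and the invariant factors of ∂_1 are all 1, so H_0 ≅ Z.
  H_1: rank ker ∂_1 − rank ∂_2 = (9 − 6) − 0 = 3, and there is no ∂_2, so H_1 ≅ Z^3.

As a check, the Euler characteristic is 7 − 9 = -2, which agrees with 1 − 3 = -2.
(K is a triangulation of a wedge of 3 circles.)

Hence the Betti numbers are b_0 = 1, b_1 = 3.

b_0 = 1, b_1 = 3.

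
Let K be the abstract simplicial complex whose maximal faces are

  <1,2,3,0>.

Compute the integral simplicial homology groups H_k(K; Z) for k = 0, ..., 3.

Order the vertices as 0 < 1 < 2 < 3. Listing each simplex with vertices in this order, K has dimension 3 with simplices:

  0-simplices (4): [0], [1], [2], [3]
  1-simplices (6): [0,1], [0,2], [0,3], [1,2], [1,3], [2,3]
  2-simplices (4): [0,1,2], [0,1,3], [0,2,3], [1,2,3]
  3-simplices (1): [0,1,2,3]

Hence C_0 ≅ Z^4, C_1 ≅ Z^6, C_2 ≅ Z^4, C_3 ≅ Z^1.

∂_1: C_1 → C_0 is given by ∂[p,q] = [q] − [p]. For instance
  ∂[1,3] = [3] − [1].
This gives a 4×6 integer matrix of rank 3; reducing to Smith normal form yields diagonal entries (1,1,1).

Boundary ∂_2: C_2 → C_1 maps a triangle to the signed sum of its edges. For instance
  ∂[0,1,2] = [1,2] − [0,2] + [0,1],
  ∂[0,1,3] = [1,3] − [0,3] + [0,1].
The resulting 6×4 matrix has rank 3, and its Smith normal form has invariant factors (1,1,1).

∂_3: C_3 → C_2 sends each 3-simplex σ to the alternating sum Σ_i (−1)^i (σ with its i-th vertex removed). For instance
  ∂[0,1,2,3] = [1,2,3] − [0,2,3] + [0,1,3] − [0,1,2].
This gives a 4×1 integer matrix of rank 1; reducing to Smith normal form yields diagonal entries (1).

Computing H_k = (kernel of ∂_k) / (image of ∂_{k+1}):

  H_0: rank C_0 − rank ∂_1 = 4 − 3 = 1, and the invariant factors of ∂_1 are all 1, so H_0 = Z.
  H_1: rank ker ∂_1 − rank ∂_2 = (6 − 3) − 3 = 0, and the invariant factors of ∂_2 are all 1, so H_1 = 0.
  H_2: rank ker ∂_2 − rank ∂_3 = (4 − 3) − 1 = 0, and the invariant factors of ∂_3 are all 1, so H_2 = 0.
  H_3: rank ker ∂_3 − rank ∂_4 = (1 − 1) − 0 = 0, and there is no ∂_4, so H_3 = 0.

As a check, the Euler characteristic is 4 − 6 + 4 − 1 = 1, which agrees with 1 − 0 + 0 − 0 = 1.

H_0 ≅ Z,  H_1 = 0,  H_2 = 0,  H_3 = 0.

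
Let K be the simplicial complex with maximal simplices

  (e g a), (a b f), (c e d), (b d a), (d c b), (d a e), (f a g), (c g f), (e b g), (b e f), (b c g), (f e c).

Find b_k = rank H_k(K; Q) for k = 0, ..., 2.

b_0 = 1, b_1 = 0, b_2 = 0.

Fix the vertex order a < b < c < d < e < f < g and write every simplex with vertices in increasing order. Then dim K = 2 and the simplices of K are:

  0-simplices (7): a, b, c, d, e, f, g
  1-simplices (18): ab, ad, ae, af, ag, bc, bd, be, bf, bg, cd, ce, cf, cg, de, ef, eg, fg
  2-simplices (12): abd, abf, ade, aeg, afg, bcd, bcg, bef, beg, cde, cef, cfg

Hence C_0 ≅ Z^7, C_1 ≅ Z^18, C_2 ≅ Z^12.

∂_1: C_1 → C_0 is given by ∂[p,q] = [q] − [p]. For instance
  ∂cf = f − c.
This gives a 7×18 integer matrix of rank 6; reducing to Smith normal form yields diagonal entries (1,1,1,1,1,1).

∂_2: C_2 → C_1 sends each 2-simplex [p,q,r] to [q,r] − [p,r] + [p,q]. For instance
  ∂aeg = eg − ag + ae,
  ∂abf = bf − af + ab.
As a 18×12 matrix over Z this has rank 12, with invariant factors (1,1,1,1,1,1,1,1,1,1,1,2).

Now H_k = ker ∂_k / im ∂_{k+1}, so:

  H_0: rank C_0 − rank ∂_1 = 7 − 6 = 1, and the invariant factors of ∂_1 are all 1, so H_0 = Z.
  H_1: rank ker ∂_1 − rank ∂_2 = (18 − 6) − 12 = 0, and ∂_2 has invariant factor 2 > 1, so H_1 = Z/2Z.
  H_2: rank ker ∂_2 − rank ∂_3 = (12 − 12) − 0 = 0, and there is no ∂_3, so H_2 = 0.

(K is a triangulation of the real projective plane RP^2.)

Hence the Betti numbers are b_0 = 1, b_1 = 0, b_2 = 0.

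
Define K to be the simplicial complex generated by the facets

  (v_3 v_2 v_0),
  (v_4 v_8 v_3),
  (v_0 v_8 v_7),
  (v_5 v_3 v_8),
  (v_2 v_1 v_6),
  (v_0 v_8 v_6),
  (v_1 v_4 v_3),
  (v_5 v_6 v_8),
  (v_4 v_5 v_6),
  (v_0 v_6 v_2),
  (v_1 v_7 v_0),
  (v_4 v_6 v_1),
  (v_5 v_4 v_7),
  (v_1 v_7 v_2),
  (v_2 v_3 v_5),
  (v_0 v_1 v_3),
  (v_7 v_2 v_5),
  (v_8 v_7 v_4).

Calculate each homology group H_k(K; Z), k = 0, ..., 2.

H_0 = Z,  H_1 = Z ⊕ Z/2,  H_2 = 0.

Fix the vertex order v_0 < v_1 < v_2 < v_3 < v_4 < v_5 < v_6 < v_7 < v_8 and write every simplex with vertices in increasing order. Then dim K = 2 and the simplices of K are:

  0-simplices (9): [v_0], [v_1], [v_2], [v_3], [v_4], [v_5], [v_6], [v_7], [v_8]
  1-simplices (27): (27 of them)
  2-simplices (18): (18 of them)

giving chain groups C_0 ≅ Z^9, C_1 ≅ Z^27, C_2 ≅ Z^18.

Boundary ∂_1: C_1 → C_0 maps an edge to its endpoints' difference, ∂[p,q] = q − p. For instance
  ∂[v_4,v_7] = [v_7] − [v_4].
The resulting 9×27 matrix has rank 8, and its Smith normal form has invariant factors (1,1,1,1,1,1,1,1).

Boundary ∂_2: C_2 → C_1 sends each 2-simplex [p,q,r] to [q,r] − [p,r] + [p,q]. For instance
  ∂[v_3,v_5,v_8] = [v_5,v_8] − [v_3,v_8] + [v_3,v_5],
  ∂[v_0,v_1,v_7] = [v_1,v_7] − [v_0,v_7] + [v_0,v_1].
As a 27×18 matrix over Z this has rank 18, with invariant factors (1,1,1,1,1,1,1,1,1,1,1,1,1,1,1,1,1,2).

Computing H_k = (kernel of ∂_k) / (image of ∂_{k+1}):

  H_0: rank C_0 − rank ∂_1 = 9 − 8 = 1, and the invariant factors of ∂_1 are all 1, so H_0 = Z.
  H_1: rank ker ∂_1 − rank ∂_2 = (27 − 8) − 18 = 1, and ∂_2 has invariant factor 2 > 1, so H_1 = Z ⊕ Z/2.
  H_2: rank ker ∂_2 − rank ∂_3 = (18 − 18) − 0 = 0, and there is no ∂_3, so H_2 = 0.

As a check, the Euler characteristic is 9 − 27 + 18 = 0, which agrees with 1 − 1 + 0 = 0.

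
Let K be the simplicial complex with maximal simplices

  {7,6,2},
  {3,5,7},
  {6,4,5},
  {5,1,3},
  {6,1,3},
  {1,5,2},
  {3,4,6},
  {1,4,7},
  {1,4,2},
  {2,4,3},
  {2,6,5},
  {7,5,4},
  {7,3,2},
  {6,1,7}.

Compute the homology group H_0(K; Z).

H_0 = Z.

We work with the vertex ordering 1 < 2 < 3 < 4 < 5 < 6 < 7. The simplices of K, each written with vertices in increasing order, are:

  0-simplices (7): [1], [2], [3], [4], [5], [6], [7]
  1-simplices (21): [1,2], [1,3], [1,4], [1,5], [1,6], [1,7], [2,3], [2,4], [2,5], [2,6], [2,7], [3,4], [3,5], [3,6], [3,7], [4,5], [4,6], [4,7], [5,6], [5,7], [6,7]
  2-simplices (14): [1,2,4], [1,2,5], [1,3,5], [1,3,6], [1,4,7], [1,6,7], [2,3,4], [2,3,7], [2,5,6], [2,6,7], [3,4,6], [3,5,7], [4,5,6], [4,5,7]

giving chain groups C_0 ≅ Z^7, C_1 ≅ Z^21, C_2 ≅ Z^14.

∂_1: C_1 → C_0 is given by ∂[p,q] = [q] − [p].
The resulting 7×21 matrix has rank 6, and its Smith normal form has invariant factors (1,1,1,1,1,1).

The boundary map ∂_2: C_2 → C_1 maps a triangle to the signed sum of its edges. For instance
  ∂[2,3,7] = [3,7] − [2,7] + [2,3],
  ∂[1,6,7] = [6,7] − [1,7] + [1,6].
This gives a 21×14 integer matrix of rank 13; reducing to Smith normal form yields diagonal entries (1,1,1,1,1,1,1,1,1,1,1,1,1).

Computing H_k = (kernel of ∂_k) / (image of ∂_{k+1}):

  H_0: rank C_0 − rank ∂_1 = 7 − 6 = 1, and the invariant factors of ∂_1 are all 1, so H_0 = Z.

(K is a triangulation of the torus T^2.)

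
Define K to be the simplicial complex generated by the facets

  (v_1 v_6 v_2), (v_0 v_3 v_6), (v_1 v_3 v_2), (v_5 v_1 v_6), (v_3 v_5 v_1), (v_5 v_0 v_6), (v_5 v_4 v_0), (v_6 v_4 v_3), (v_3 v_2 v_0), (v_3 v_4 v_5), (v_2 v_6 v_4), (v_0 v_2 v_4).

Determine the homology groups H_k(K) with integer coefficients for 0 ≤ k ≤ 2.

H_0 = Z,  H_1 = Z_2,  H_2 = 0.

We work with the vertex ordering v_0 < v_1 < v_2 < v_3 < v_4 < v_5 < v_6. The simplices of K, each written with vertices in increasing order, are:

  0-simplices (7): [v_0], [v_1], [v_2], [v_3], [v_4], [v_5], [v_6]
  1-simplices (18): (18 of them)
  2-simplices (12): (12 of them)

so the chain groups are C_0 ≅ Z^7, C_1 ≅ Z^18, C_2 ≅ Z^12.

Boundary ∂_1: C_1 → C_0 maps an edge to its endpoints' difference, ∂[p,q] = q − p.
The resulting 7×18 matrix has rank 6, and its Smith normal form has invariant factors (1,1,1,1,1,1).

∂_2: C_2 → C_1 sends each 2-simplex [p,q,r] to [q,r] − [p,r] + [p,q]. For instance
  ∂[v_1,v_2,v_6] = [v_2,v_6] − [v_1,v_6] + [v_1,v_2],
  ∂[v_0,v_2,v_3] = [v_2,v_3] − [v_0,v_3] + [v_0,v_2].
The 18×12 boundary matrix has rank 12 and Smith normal form diag(1,1,1,1,1,1,1,1,1,1,1,2).

Now H_k = ker ∂_k / im ∂_{k+1}, so:

  H_0: rank C_0 − rank ∂_1 = 7 − 6 = 1, and the invariant factors of ∂_1 are all 1, so H_0 ≅ Z.
  H_1: rank ker ∂_1 − rank ∂_2 = (18 − 6) − 12 = 0, and ∂_2 has invariant factor 2 > 1, so H_1 ≅ Z_2.
  H_2: rank ker ∂_2 − rank ∂_3 = (12 − 12) − 0 = 0, and there is no ∂_3, so H_2 ≅ 0.

As a check, the Euler characteristic is 7 − 18 + 12 = 1, which agrees with 1 − 0 + 0 = 1.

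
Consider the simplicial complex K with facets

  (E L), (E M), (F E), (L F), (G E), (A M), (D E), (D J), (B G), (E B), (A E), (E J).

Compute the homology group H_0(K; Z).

H_0 ≅ Z.

We work with the vertex ordering A < B < D < E < F < G < J < L < M. The simplices of K, each written with vertices in increasing order, are:

  0-simplices (9): A, B, D, E, F, G, J, L, M
  1-simplices (12): AE, AM, BE, BG, DE, DJ, EF, EG, EJ, EL, EM, FL

Hence C_0 ≅ Z^9, C_1 ≅ Z^12.

The boundary map ∂_1: C_1 → C_0 is given by ∂[p,q] = [q] − [p]. For instance
  ∂EF = F − E.
As a 9×12 matrix over Z this has rank 8, with invariant factors (1,1,1,1,1,1,1,1).

From H_k ≅ ker(∂_k) / im(∂_{k+1}) we obtain:

  H_0: rank C_0 − rank ∂_1 = 9 − 8 = 1, and the invariant factors of ∂_1 are all 1, so H_0 = Z.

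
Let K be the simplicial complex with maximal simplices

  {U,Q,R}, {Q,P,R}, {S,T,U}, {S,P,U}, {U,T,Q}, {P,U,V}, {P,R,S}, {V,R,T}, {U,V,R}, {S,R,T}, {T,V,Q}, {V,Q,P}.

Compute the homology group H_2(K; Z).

Fix the vertex order P < Q < R < S < T < U < V and write every simplex with vertices in increasing order. Then dim K = 2 and the simplices of K are:

  0-simplices (7): P, Q, R, S, T, U, V
  1-simplices (18): PQ, PR, PS, PU, PV, QR, QT, QU, QV, RS, RT, RU, RV, ST, SU, TU, TV, UV
  2-simplices (12): PQR, PQV, PRS, PSU, PUV, QRU, QTU, QTV, RST, RTV, RUV, STU

Hence C_0 ≅ Z^7, C_1 ≅ Z^18, C_2 ≅ Z^12.

Boundary ∂_1: C_1 → C_0 maps an edge to its endpoints' difference, ∂[p,q] = q − p.
The 7×18 boundary matrix has rank 6 and Smith normal form diag(1,1,1,1,1,1).

Boundary ∂_2: C_2 → C_1 maps a triangle to the signed sum of its edges. For instance
  ∂QTV = TV − QV + QT,
  ∂PRS = RS − PS + PR.
As a 18×12 matrix over Z this has rank 12, with invariant factors (1,1,1,1,1,1,1,1,1,1,1,2).

Now H_k = ker ∂_k / im ∂_{k+1}, so:

  H_2: rank ker ∂_2 − rank ∂_3 = (12 − 12) − 0 = 0, and there is no ∂_3, so H_2 = 0.

(K is a triangulation of the real projective plane RP^2.)

H_2 ≅ 0.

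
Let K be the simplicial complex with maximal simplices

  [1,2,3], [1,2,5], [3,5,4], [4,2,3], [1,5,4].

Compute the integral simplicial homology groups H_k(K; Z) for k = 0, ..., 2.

Fix the vertex order 1 < 2 < 3 < 4 < 5 and write every simplex with vertices in increasing order. Then dim K = 2 and the simplices of K are:

  0-simplices (5): [1], [2], [3], [4], [5]
  1-simplices (10): [1,2], [1,3], [1,4], [1,5], [2,3], [2,4], [2,5], [3,4], [3,5], [4,5]
  2-simplices (5): [1,2,3], [1,2,5], [1,4,5], [2,3,4], [3,4,5]

Hence C_0 ≅ Z^5, C_1 ≅ Z^10, C_2 ≅ Z^5.

Boundary ∂_1: C_1 → C_0 is given by ∂[p,q] = [q] − [p].
This gives a 5×10 integer matrix of rank 4; reducing to Smith normal form yields diagonal entries (1,1,1,1).

The boundary map ∂_2: C_2 → C_1 acts by ∂[p,q,r] = [q,r] − [p,r] + [p,q]. For instance
  ∂[1,2,3] = [2,3] − [1,3] + [1,2],
  ∂[3,4,5] = [4,5] − [3,5] + [3,4].
The 10×5 boundary matrix has rank 5 and Smith normal form diag(1,1,1,1,1).

From H_k ≅ ker(∂_k) / im(∂_{k+1}) we obtain:

  H_0: rank C_0 − rank ∂_1 = 5 − 4 = 1, and the invariant factors of ∂_1 are all 1, so H_0 = Z.
  H_1: rank ker ∂_1 − rank ∂_2 = (10 − 4) − 5 = 1, and the invariant factors of ∂_2 are all 1, so H_1 = Z.
  H_2: rank ker ∂_2 − rank ∂_3 = (5 − 5) − 0 = 0, and there is no ∂_3, so H_2 = 0.

(K is a triangulation of the Möbius band.)

H_0 = Z,  H_1 = Z,  H_2 = 0.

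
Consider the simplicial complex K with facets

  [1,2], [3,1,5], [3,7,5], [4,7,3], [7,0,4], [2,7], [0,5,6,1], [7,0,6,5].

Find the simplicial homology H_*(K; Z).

H_0 = Z,  H_1 = Z,  H_2 = 0,  H_3 = 0.

K has 8 vertices, 17 edges, 11 triangles, 2 3-simplices.
rank ∂_0 = 0, rank ∂_1 = 7 ⇒ b_0 = 8 − 0 − 7 = 1; all invariant factors of ∂_1 are 1 so no torsion. So H_0 = Z.
rank ∂_1 = 7, rank ∂_2 = 9 ⇒ b_1 = 17 − 7 − 9 = 1; all invariant factors of ∂_2 are 1 so no torsion. So H_1 = Z.
rank ∂_2 = 9, rank ∂_3 = 2 ⇒ b_2 = 11 − 9 − 2 = 0; all invariant factors of ∂_3 are 1 so no torsion. So H_2 = 0.
rank ∂_3 = 2, rank ∂_4 = 0 ⇒ b_3 = 2 − 2 − 0 = 0. So H_3 = 0.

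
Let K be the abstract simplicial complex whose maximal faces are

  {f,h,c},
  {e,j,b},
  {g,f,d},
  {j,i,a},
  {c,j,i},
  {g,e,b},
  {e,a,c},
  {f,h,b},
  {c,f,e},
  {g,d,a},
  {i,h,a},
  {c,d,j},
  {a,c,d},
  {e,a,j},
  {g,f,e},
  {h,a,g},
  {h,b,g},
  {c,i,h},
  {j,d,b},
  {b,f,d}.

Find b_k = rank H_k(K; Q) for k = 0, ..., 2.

We work with the vertex ordering a < b < c < d < e < f < g < h < i < j. The simplices of K, each written with vertices in increasing order, are:

  0-simplices (10): a, b, c, d, e, f, g, h, i, j
  1-simplices (30): ac, ad, ae, ag, ah, ai, aj, bd, be, bf, bg, bh, bj, cd, ce, cf, ch, ci, cj, df, dg, dj, ef, eg, ej, fg, fh, gh, hi, ij
  2-simplices (20): acd, ace, adg, aej, agh, ahi, aij, bdf, bdj, beg, bej, bfh, bgh, cdj, cef, cfh, chi, cij, dfg, efg

giving chain groups C_0 ≅ Z^10, C_1 ≅ Z^30, C_2 ≅ Z^20.

∂_1: C_1 → C_0 maps an edge to its endpoints' difference, ∂[p,q] = q − p. For instance
  ∂ij = j − i.
The resulting 10×30 matrix has rank 9, and its Smith normal form has invariant factors (1,1,1,1,1,1,1,1,1).

The boundary map ∂_2: C_2 → C_1 acts by ∂[p,q,r] = [q,r] − [p,r] + [p,q]. For instance
  ∂aij = ij − aj + ai,
  ∂acd = cd − ad + ac.
The 30×20 boundary matrix has rank 20 and Smith normal form diag(1,1,1,1,1,1,1,1,1,1,1,1,1,1,1,1,1,1,1,2).

From H_k ≅ ker(∂_k) / im(∂_{k+1}) we obtain:

  H_0: rank C_0 − rank ∂_1 = 10 − 9 = 1, and the invariant factors of ∂_1 are all 1, so H_0 = Z.
  H_1: rank ker ∂_1 − rank ∂_2 = (30 − 9) − 20 = 1, and ∂_2 has invariant factor 2 > 1, so H_1 = Z × Z/2.
  H_2: rank ker ∂_2 − rank ∂_3 = (20 − 20) − 0 = 0, and there is no ∂_3, so H_2 = 0.

(K is a triangulation of the Klein bottle.)

Hence the Betti numbers are b_0 = 1, b_1 = 1, b_2 = 0.

b_0 = 1, b_1 = 1, b_2 = 0.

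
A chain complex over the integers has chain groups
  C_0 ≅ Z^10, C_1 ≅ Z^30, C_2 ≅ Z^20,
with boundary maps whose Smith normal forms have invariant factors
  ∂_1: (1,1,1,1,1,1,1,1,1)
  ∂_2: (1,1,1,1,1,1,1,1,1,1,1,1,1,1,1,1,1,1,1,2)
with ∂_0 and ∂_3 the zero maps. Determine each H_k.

H_0: b_0 = 10 − 0 − 9 = 1; torsion from ∂_1 factors > 1: none. So H_0 = Z.
H_1: b_1 = 30 − 9 − 20 = 1; torsion from ∂_2 factors > 1: [2]. So H_1 = Z ⊕ Z/2.
H_2: b_2 = 20 − 20 − 0 = 0; torsion from ∂_3 factors > 1: none. So H_2 = 0.

H_0 = Z,  H_1 = Z ⊕ Z/2,  H_2 = 0.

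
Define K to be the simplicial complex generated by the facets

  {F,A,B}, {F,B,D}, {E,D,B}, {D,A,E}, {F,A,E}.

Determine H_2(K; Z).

K has 5 vertices, 10 edges, 5 triangles.
rank ∂_2 = 5, rank ∂_3 = 0 ⇒ b_2 = 5 − 5 − 0 = 0. So H_2 = 0.

H_2 = 0.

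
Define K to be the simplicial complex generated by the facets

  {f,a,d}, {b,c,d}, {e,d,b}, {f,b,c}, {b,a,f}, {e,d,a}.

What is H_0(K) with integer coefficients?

Order the vertices as a < b < c < d < e < f. Listing each simplex with vertices in this order, K has dimension 2 with simplices:

  0-simplices (6): a, b, c, d, e, f
  1-simplices (12): ab, ad, ae, af, bc, bd, be, bf, cd, cf, de, df
  2-simplices (6): abf, ade, adf, bcd, bcf, bde

so the chain groups are C_0 ≅ Z^6, C_1 ≅ Z^12, C_2 ≅ Z^6.

Boundary ∂_1: C_1 → C_0 is given by ∂[p,q] = [q] − [p].
The resulting 6×12 matrix has rank 5, and its Smith normal form has invariant factors (1,1,1,1,1).

Boundary ∂_2: C_2 → C_1 sends each 2-simplex [p,q,r] to [q,r] − [p,r] + [p,q]. For instance
  ∂abf = bf − af + ab,
  ∂bde = de − be + bd.
The resulting 12×6 matrix has rank 6, and its Smith normal form has invariant factors (1,1,1,1,1,1).

Now H_k = ker ∂_k / im ∂_{k+1}, so:

  H_0: rank C_0 − rank ∂_1 = 6 − 5 = 1, and the invariant factors of ∂_1 are all 1, so H_0 ≅ Z.

H_0 = Z.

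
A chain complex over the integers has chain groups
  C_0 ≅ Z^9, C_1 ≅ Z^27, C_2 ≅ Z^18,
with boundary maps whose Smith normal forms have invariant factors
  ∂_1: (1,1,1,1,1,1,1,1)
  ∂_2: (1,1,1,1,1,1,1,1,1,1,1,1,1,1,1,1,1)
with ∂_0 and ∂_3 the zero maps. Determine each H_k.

H_0 = Z,  H_1 = Z^2,  H_2 = Z.

H_0: b_0 = 9 − 0 − 8 = 1; torsion from ∂_1 factors > 1: none. So H_0 = Z.
H_1: b_1 = 27 − 8 − 17 = 2; torsion from ∂_2 factors > 1: none. So H_1 = Z^2.
H_2: b_2 = 18 − 17 − 0 = 1; torsion from ∂_3 factors > 1: none. So H_2 = Z.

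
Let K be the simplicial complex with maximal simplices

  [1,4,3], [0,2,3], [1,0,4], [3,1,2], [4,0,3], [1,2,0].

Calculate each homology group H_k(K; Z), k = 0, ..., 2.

Take the total order 0 < 1 < 2 < 3 < 4 on the vertex set. Then K (dimension 2) consists of the simplices:

  0-simplices (5): [0], [1], [2], [3], [4]
  1-simplices (9): [0,1], [0,2], [0,3], [0,4], [1,2], [1,3], [1,4], [2,3], [3,4]
  2-simplices (6): [0,1,2], [0,1,4], [0,2,3], [0,3,4], [1,2,3], [1,3,4]

giving chain groups C_0 ≅ Z^5, C_1 ≅ Z^9, C_2 ≅ Z^6.

∂_1: C_1 → C_0 sends each edge [p,q] (with p < q) to q − p. For instance
  ∂[2,3] = [3] − [2].
As a 5×9 matrix over Z this has rank 4, with invariant factors (1,1,1,1).

The boundary map ∂_2: C_2 → C_1 maps a triangle to the signed sum of its edges. For instance
  ∂[0,3,4] = [3,4] − [0,4] + [0,3],
  ∂[1,2,3] = [2,3] − [1,3] + [1,2].
The resulting 9×6 matrix has rank 5, and its Smith normal form has invariant factors (1,1,1,1,1).

From H_k ≅ ker(∂_k) / im(∂_{k+1}) we obtain:

  H_0: rank C_0 − rank ∂_1 = 5 − 4 = 1, and the invariant factors of ∂_1 are all 1, so H_0 = Z.
  H_1: rank ker ∂_1 − rank ∂_2 = (9 − 4) − 5 = 0, and the invariant factors of ∂_2 are all 1, so H_1 = 0.
  H_2: rank ker ∂_2 − rank ∂_3 = (6 − 5) − 0 = 1, and there is no ∂_3, so H_2 = Z.

As a check, the Euler characteristic is 5 − 9 + 6 = 2, which agrees with 1 − 0 + 1 = 2.
(K is a triangulation of the 2-sphere S^2.)

H_0 ≅ Z,  H_1 = 0,  H_2 ≅ Z.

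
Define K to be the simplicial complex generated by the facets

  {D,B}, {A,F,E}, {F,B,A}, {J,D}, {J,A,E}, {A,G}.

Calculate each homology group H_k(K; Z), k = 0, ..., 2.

Take the total order A < B < D < E < F < G < J on the vertex set. Then K (dimension 2) consists of the simplices:

  0-simplices (7): A, B, D, E, F, G, J
  1-simplices (10): AB, AE, AF, AG, AJ, BD, BF, DJ, EF, EJ
  2-simplices (3): ABF, AEF, AEJ

so the chain groups are C_0 ≅ Z^7, C_1 ≅ Z^10, C_2 ≅ Z^3.

∂_1: C_1 → C_0 sends each edge [p,q] (with p < q) to q − p. For instance
  ∂BD = D − B.
This gives a 7×10 integer matrix of rank 6; reducing to Smith normal form yields diagonal entries (1,1,1,1,1,1).

∂_2: C_2 → C_1 acts by ∂[p,q,r] = [q,r] − [p,r] + [p,q]. For instance
  ∂AEJ = EJ − AJ + AE,
  ∂AEF = EF − AF + AE.
The resulting 10×3 matrix has rank 3, and its Smith normal form has invariant factors (1,1,1).

Now H_k = ker ∂_k / im ∂_{k+1}, so:

  H_0: rank C_0 − rank ∂_1 = 7 − 6 = 1, and the invariant factors of ∂_1 are all 1, so H_0 ≅ Z.
  H_1: rank ker ∂_1 − rank ∂_2 = (10 − 6) − 3 = 1, and the invariant factors of ∂_2 are all 1, so H_1 ≅ Z.
  H_2: rank ker ∂_2 − rank ∂_3 = (3 − 3) − 0 = 0, and there is no ∂_3, so H_2 ≅ 0.

H_0 ≅ Z,  H_1 ≅ Z,  H_2 = 0.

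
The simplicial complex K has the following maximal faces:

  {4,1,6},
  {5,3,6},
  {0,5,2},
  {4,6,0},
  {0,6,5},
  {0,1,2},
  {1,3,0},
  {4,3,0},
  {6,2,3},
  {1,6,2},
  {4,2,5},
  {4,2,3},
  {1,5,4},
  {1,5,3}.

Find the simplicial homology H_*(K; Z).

H_0 = Z,  H_1 = Z^2,  H_2 = Z.

Take the total order 0 < 1 < 2 < 3 < 4 < 5 < 6 on the vertex set. Then K (dimension 2) consists of the simplices:

  0-simplices (7): [0], [1], [2], [3], [4], [5], [6]
  1-simplices (21): [0,1], [0,2], [0,3], [0,4], [0,5], [0,6], [1,2], [1,3], [1,4], [1,5], [1,6], [2,3], [2,4], [2,5], [2,6], [3,4], [3,5], [3,6], [4,5], [4,6], [5,6]
  2-simplices (14): [0,1,2], [0,1,3], [0,2,5], [0,3,4], [0,4,6], [0,5,6], [1,2,6], [1,3,5], [1,4,5], [1,4,6], [2,3,4], [2,3,6], [2,4,5], [3,5,6]

Hence C_0 ≅ Z^7, C_1 ≅ Z^21, C_2 ≅ Z^14.

∂_1: C_1 → C_0 sends each edge [p,q] (with p < q) to q − p. For instance
  ∂[0,5] = [5] − [0].
As a 7×21 matrix over Z this has rank 6, with invariant factors (1,1,1,1,1,1).

∂_2: C_2 → C_1 acts by ∂[p,q,r] = [q,r] − [p,r] + [p,q]. For instance
  ∂[0,4,6] = [4,6] − [0,6] + [0,4],
  ∂[0,2,5] = [2,5] − [0,5] + [0,2].
As a 21×14 matrix over Z this has rank 13, with invariant factors (1,1,1,1,1,1,1,1,1,1,1,1,1).

From H_k ≅ ker(∂_k) / im(∂_{k+1}) we obtain:

  H_0: rank C_0 − rank ∂_1 = 7 − 6 = 1, and the invariant factors of ∂_1 are all 1, so H_0 = Z.
  H_1: rank ker ∂_1 − rank ∂_2 = (21 − 6) − 13 = 2, and the invariant factors of ∂_2 are all 1, so H_1 = Z^2.
  H_2: rank ker ∂_2 − rank ∂_3 = (14 − 13) − 0 = 1, and there is no ∂_3, so H_2 = Z.

As a check, the Euler characteristic is 7 − 21 + 14 = 0, which agrees with 1 − 2 + 1 = 0.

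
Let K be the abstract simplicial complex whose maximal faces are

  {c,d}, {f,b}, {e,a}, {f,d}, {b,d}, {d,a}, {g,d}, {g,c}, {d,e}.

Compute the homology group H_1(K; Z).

Fix the vertex order a < b < c < d < e < f < g and write every simplex with vertices in increasing order. Then dim K = 1 and the simplices of K are:

  0-simplices (7): a, b, c, d, e, f, g
  1-simplices (9): ad, ae, bd, bf, cd, cg, de, df, dg

giving chain groups C_0 ≅ Z^7, C_1 ≅ Z^9.

Boundary ∂_1: C_1 → C_0 sends each edge [p,q] (with p < q) to q − p. For instance
  ∂cd = d − c.
The 7×9 boundary matrix has rank 6 and Smith normal form diag(1,1,1,1,1,1).

Now H_k = ker ∂_k / im ∂_{k+1}, so:

  H_1: rank ker ∂_1 − rank ∂_2 = (9 − 6) − 0 = 3, and there is no ∂_2, so H_1 ≅ Z^3.

H_1 = Z^3.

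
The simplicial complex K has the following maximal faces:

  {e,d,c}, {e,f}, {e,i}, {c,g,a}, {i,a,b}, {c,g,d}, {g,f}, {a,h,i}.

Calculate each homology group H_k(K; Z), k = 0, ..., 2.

We work with the vertex ordering a < b < c < d < e < f < g < h < i. The simplices of K, each written with vertices in increasing order, are:

  0-simplices (9): a, b, c, d, e, f, g, h, i
  1-simplices (15): ab, ac, ag, ah, ai, bi, cd, ce, cg, de, dg, ef, ei, fg, hi
  2-simplices (5): abi, acg, ahi, cde, cdg

Hence C_0 ≅ Z^9, C_1 ≅ Z^15, C_2 ≅ Z^5.

Boundary ∂_1: C_1 → C_0 is given by ∂[p,q] = [q] − [p]. For instance
  ∂cg = g − c.
The 9×15 boundary matrix has rank 8 and Smith normal form diag(1,1,1,1,1,1,1,1).

The boundary map ∂_2: C_2 → C_1 acts by ∂[p,q,r] = [q,r] − [p,r] + [p,q]. For instance
  ∂cdg = dg − cg + cd,
  ∂abi = bi − ai + ab.
This gives a 15×5 integer matrix of rank 5; reducing to Smith normal form yields diagonal entries (1,1,1,1,1).

Now H_k = ker ∂_k / im ∂_{k+1}, so:

  H_0: rank C_0 − rank ∂_1 = 9 − 8 = 1, and the invariant factors of ∂_1 are all 1, so H_0 = Z.
  H_1: rank ker ∂_1 − rank ∂_2 = (15 − 8) − 5 = 2, and the invariant factors of ∂_2 are all 1, so H_1 = Z^2.
  H_2: rank ker ∂_2 − rank ∂_3 = (5 − 5) − 0 = 0, and there is no ∂_3, so H_2 = 0.

As a check, the Euler characteristic is 9 − 15 + 5 = -1, which agrees with 1 − 2 + 0 = -1.

H_0 ≅ Z,  H_1 ≅ Z^2,  H_2 = 0.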